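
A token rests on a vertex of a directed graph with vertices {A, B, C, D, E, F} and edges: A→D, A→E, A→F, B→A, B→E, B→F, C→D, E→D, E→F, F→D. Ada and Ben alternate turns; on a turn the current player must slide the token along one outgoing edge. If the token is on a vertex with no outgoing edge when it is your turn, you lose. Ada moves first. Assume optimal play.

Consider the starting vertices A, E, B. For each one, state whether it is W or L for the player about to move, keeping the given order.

Positions with no move are L. A position that does have a move is losing for the player to move precisely when every available move leads to a winning position for the opponent. Fill in the labels:
Every edge goes from a vertex to one that appears earlier in the order D, F, E, A, B, C, so processing vertices in that order labels each vertex after all of its successors.
D: no outgoing edge → L
F: W (go to D, an L position)
E: W (go to D, an L position)
A: W (go to D, an L position)
B: L (options A(W), E(W), F(W) are all W)
C: W (go to D, an L position)

A: W, E: W, B: L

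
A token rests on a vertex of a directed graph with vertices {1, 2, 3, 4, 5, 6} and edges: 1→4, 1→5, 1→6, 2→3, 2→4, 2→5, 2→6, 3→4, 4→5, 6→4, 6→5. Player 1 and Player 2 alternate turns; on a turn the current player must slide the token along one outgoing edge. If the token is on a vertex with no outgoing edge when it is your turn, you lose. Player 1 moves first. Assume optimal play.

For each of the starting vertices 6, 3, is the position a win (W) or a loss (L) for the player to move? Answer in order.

6: W, 3: L

Use the standard recursion: the mover loses at a terminal position; elsewhere, the mover wins exactly when some move hands the opponent an L position.
Every edge goes from a vertex to one that appears earlier in the order 5, 4, 6, 1, 3, 2, so processing vertices in that order labels each vertex after all of its successors.
5: no outgoing edge → L
4: →5(L), so W
6: →5(L), so W
1: →5(L), so W
3: →4(W) only, which is W, so L
2: →3(L), so W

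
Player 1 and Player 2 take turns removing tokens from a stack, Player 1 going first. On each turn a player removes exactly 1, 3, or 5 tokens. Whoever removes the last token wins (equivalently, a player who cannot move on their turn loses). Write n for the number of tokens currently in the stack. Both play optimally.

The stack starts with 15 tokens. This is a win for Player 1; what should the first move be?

Use the standard recursion: the mover loses at a terminal position; elsewhere, the mover wins exactly when some move hands the opponent an L position.
n=0: no move → L
n=1: →0(L), so W
n=2: →1(W) only, which is W, so L
n=3: →2(L), so W
n=4: →3(W), 1(W) — all W, so L
n=5: →4(L), so W
n=6: →5(W), 3(W), 1(W) — all W, so L
n=7: →6(L), so W
n=8: →7(W), 5(W), 3(W) — all W, so L
n=9: →8(L), so W
n=10: →9(W), 7(W), 5(W) — all W, so L
n=11: →10(L), so W
n=12: →11(W), 9(W), 7(W) — all W, so L
n=13: →12(L), so W
n=14: →13(W), 11(W), 9(W) — all W, so L
n=15: →14(L), so W
From 15, the L positions reachable in one move are: 14, 12, 10. Any move reaching one of these is winning.

Remove 1, leaving 14.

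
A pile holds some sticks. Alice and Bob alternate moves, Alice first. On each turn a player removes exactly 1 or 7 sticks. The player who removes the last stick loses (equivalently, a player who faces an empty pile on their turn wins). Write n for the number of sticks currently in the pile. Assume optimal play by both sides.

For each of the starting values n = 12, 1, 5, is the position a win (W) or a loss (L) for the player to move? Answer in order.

Work bottom-up. With no move the player to move wins. Otherwise the position is W if at least one move leads to an L position for the opponent, and L if every move leads to a W.
n=0: no move; the opponent has just taken the last stick and therefore loses → W
n=1: L (sole option 0(W) is W)
n=2: W (go to 1, an L position)
n=3: L (sole option 2(W) is W)
n=4: W (go to 3, an L position)
n=5: L (sole option 4(W) is W)
n=6: W (go to 5, an L position)
n=7: L (options 6(W), 0(W) are all W)
n=8: W (go to 7, an L position)
n=9: L (options 8(W), 2(W) are all W)
n=10: W (go to 9, an L position)
n=11: L (options 10(W), 4(W) are all W)
n=12: W (go to 11, an L position)

12: W, 1: L, 5: L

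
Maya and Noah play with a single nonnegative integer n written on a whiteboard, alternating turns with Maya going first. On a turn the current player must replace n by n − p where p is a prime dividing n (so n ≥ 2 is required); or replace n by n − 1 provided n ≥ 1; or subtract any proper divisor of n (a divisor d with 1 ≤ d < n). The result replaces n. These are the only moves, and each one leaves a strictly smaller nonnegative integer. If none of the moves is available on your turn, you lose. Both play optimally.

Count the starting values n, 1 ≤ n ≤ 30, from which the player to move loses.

Compute win/loss labels from the base case upward. A position with no move is L. Any other position is W if it can reach an L in one move, else L.
n=0: no move → L
n=1: reaches L-position 0 → W
n=2: reaches L-position 0 → W
n=3: reaches L-position 0 → W
n=4: only reaches 2(W), 3(W), all W → L
n=5: reaches L-position 0 → W
n=6: reaches L-position 4 → W
n=7: reaches L-position 0 → W
n=8: reaches L-position 4 → W
n=9: only reaches 6(W), 8(W), all W → L
n=10: reaches L-position 9 → W
n=11: reaches L-position 0 → W
n=12: reaches L-position 9 → W
n=13: reaches L-position 0 → W
n=14: only reaches 7(W), 12(W), 13(W), all W → L
n=15: reaches L-position 14 → W
n=16: reaches L-position 14 → W
n=17: reaches L-position 0 → W
n=18: reaches L-position 9 → W
n=19: reaches L-position 0 → W
n=20: only reaches 10(W), 15(W), 16(W), 18(W), 19(W), all W → L
n=21: reaches L-position 14 → W
n=22: reaches L-position 20 → W
n=23: reaches L-position 0 → W
n=24: reaches L-position 20 → W
n=25: reaches L-position 20 → W
n=26: only reaches 13(W), 24(W), 25(W), all W → L
n=27: reaches L-position 26 → W
n=28: reaches L-position 14 → W
n=29: reaches L-position 0 → W
n=30: reaches L-position 20 → W
L entries with 1 ≤ n ≤ 30 (n=0 is outside the asked range and is not counted): n = 4, 9, 14, 20, 26; that makes 5.

5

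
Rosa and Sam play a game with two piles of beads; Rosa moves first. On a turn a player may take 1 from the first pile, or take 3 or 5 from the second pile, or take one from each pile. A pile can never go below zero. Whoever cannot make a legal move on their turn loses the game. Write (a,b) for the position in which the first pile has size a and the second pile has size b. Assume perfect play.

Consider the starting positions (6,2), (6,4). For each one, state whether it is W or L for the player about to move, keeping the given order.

Build the W/L table. Terminal = L. A non-terminal position is W if it has a move to some L; otherwise it is L.
No move ever increases a pile, so every position that can arise here has a ≤ 6 and b ≤ 4; it is enough to label the cells with 0 ≤ a ≤ 6 and 0 ≤ b ≤ 4.
Every move lowers a or b (never raises either), so fill the grid row by row in increasing a, and left to right within a row: each cell's successors are then already labelled.
      b=0  b=1  b=2  b=3  b=4
a=0:    L    L    L    W    W
a=1:    W    W    W    W    L
a=2:    L    L    L    W    W
a=3:    W    W    W    W    L
a=4:    L    L    L    W    W
a=5:    W    W    W    W    L
a=6:    L    L    L    W    W
Cells with no legal move (terminal, hence L): (0,0), (0,1), (0,2).
The remaining L cells, each justified by listing all of its moves:
(1,4): only reaches (0,4)(W), (1,1)(W), (0,3)(W), all W → L
(2,0): only reaches (1,0)(W), which is W → L
(2,1): only reaches (1,1)(W), (1,0)(W), all W → L
(2,2): only reaches (1,2)(W), (1,1)(W), all W → L
(3,4): only reaches (2,4)(W), (3,1)(W), (2,3)(W), all W → L
(4,0): only reaches (3,0)(W), which is W → L
(4,1): only reaches (3,1)(W), (3,0)(W), all W → L
(4,2): only reaches (3,2)(W), (3,1)(W), all W → L
(5,4): only reaches (4,4)(W), (5,1)(W), (4,3)(W), all W → L
(6,0): only reaches (5,0)(W), which is W → L
(6,1): only reaches (5,1)(W), (5,0)(W), all W → L
(6,2): only reaches (5,2)(W), (5,1)(W), all W → L
Every other cell has at least one move into one of the L cells above, so it is W.
(6,2): one of the L cells justified above, so L
(6,4): the move to (5,4) reaches an L cell, so W

(6,2): L, (6,4): W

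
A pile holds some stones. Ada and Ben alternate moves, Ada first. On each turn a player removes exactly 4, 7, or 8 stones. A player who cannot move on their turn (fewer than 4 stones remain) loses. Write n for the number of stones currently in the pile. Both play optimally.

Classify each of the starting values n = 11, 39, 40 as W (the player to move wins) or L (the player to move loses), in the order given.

11: W, 39: L, 40: W

Work bottom-up. With no move the player to move loses. Otherwise the position is W if at least one move leads to an L position for the opponent, and L if every move leads to a W.
n=0: no move → L
n=1: no move → L
n=2: no move → L
n=3: no move → L
n=4: reaches L-position 0 → W
n=5: reaches L-position 1 → W
n=6: reaches L-position 2 → W
n=7: reaches L-position 3 → W
n=8: reaches L-position 1 → W
n=9: reaches L-position 2 → W
n=10: reaches L-position 3 → W
n=11: reaches L-position 3 → W
n=12: only reaches 8(W), 5(W), 4(W), all W → L
n=13: only reaches 9(W), 6(W), 5(W), all W → L
n=14: only reaches 10(W), 7(W), 6(W), all W → L
n=15: only reaches 11(W), 8(W), 7(W), all W → L
n=16: reaches L-position 12 → W
n=17: reaches L-position 13 → W
n=18: reaches L-position 14 → W
n=19: reaches L-position 15 → W
n=20: reaches L-position 13 → W
n=21: reaches L-position 14 → W
n=22: reaches L-position 15 → W
n=23: reaches L-position 15 → W
n=24: only reaches 20(W), 17(W), 16(W), all W → L
n=25: only reaches 21(W), 18(W), 17(W), all W → L
n=26: only reaches 22(W), 19(W), 18(W), all W → L
n=27: only reaches 23(W), 20(W), 19(W), all W → L
n=28: reaches L-position 24 → W
n=29: reaches L-position 25 → W
n=30: reaches L-position 26 → W
n=31: reaches L-position 27 → W
n=32: reaches L-position 25 → W
n=33: reaches L-position 26 → W
n=34: reaches L-position 27 → W
n=35: reaches L-position 27 → W
n=36: only reaches 32(W), 29(W), 28(W), all W → L
n=37: only reaches 33(W), 30(W), 29(W), all W → L
n=38: only reaches 34(W), 31(W), 30(W), all W → L
n=39: only reaches 35(W), 32(W), 31(W), all W → L
n=40: reaches L-position 36 → W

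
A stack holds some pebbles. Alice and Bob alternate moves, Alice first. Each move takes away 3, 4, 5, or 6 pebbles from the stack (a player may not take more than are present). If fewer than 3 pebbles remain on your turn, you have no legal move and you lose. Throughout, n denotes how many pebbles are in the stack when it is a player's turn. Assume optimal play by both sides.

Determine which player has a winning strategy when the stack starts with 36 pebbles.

Compute win/loss labels from the base case upward. A position with no move is L. Any other position is W if it can reach an L in one move, else L.
n=0: no move → L
n=1: no move → L
n=2: no move → L
n=3: W (go to 0, an L position)
n=4: W (go to 1, an L position)
n=5: W (go to 2, an L position)
n=6: W (go to 2, an L position)
n=7: W (go to 2, an L position)
n=8: W (go to 2, an L position)
n=9: L (options 6(W), 5(W), 4(W), 3(W) are all W)
n=10: L (options 7(W), 6(W), 5(W), 4(W) are all W)
n=11: L (options 8(W), 7(W), 6(W), 5(W) are all W)
n=12: W (go to 9, an L position)
n=13: W (go to 10, an L position)
n=14: W (go to 11, an L position)
n=15: W (go to 11, an L position)
n=16: W (go to 11, an L position)
n=17: W (go to 11, an L position)
n=18: L (options 15(W), 14(W), 13(W), 12(W) are all W)
n=19: L (options 16(W), 15(W), 14(W), 13(W) are all W)
n=20: L (options 17(W), 16(W), 15(W), 14(W) are all W)
n=21: W (go to 18, an L position)
n=22: W (go to 19, an L position)
n=23: W (go to 20, an L position)
n=24: W (go to 20, an L position)
n=25: W (go to 20, an L position)
n=26: W (go to 20, an L position)
n=27: L (options 24(W), 23(W), 22(W), 21(W) are all W)
n=28: L (options 25(W), 24(W), 23(W), 22(W) are all W)
n=29: L (options 26(W), 25(W), 24(W), 23(W) are all W)
n=30: W (go to 27, an L position)
n=31: W (go to 28, an L position)
n=32: W (go to 29, an L position)
n=33: W (go to 29, an L position)
n=34: W (go to 29, an L position)
n=35: W (go to 29, an L position)
n=36: L (options 33(W), 32(W), 31(W), 30(W) are all W)
The starting position 36 is L: whatever Alice does, the opponent receives a W position.

Bob wins.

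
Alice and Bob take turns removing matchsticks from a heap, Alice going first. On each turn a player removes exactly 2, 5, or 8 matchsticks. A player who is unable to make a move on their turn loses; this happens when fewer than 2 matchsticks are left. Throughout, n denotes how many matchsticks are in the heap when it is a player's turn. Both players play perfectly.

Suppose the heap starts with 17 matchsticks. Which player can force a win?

Bob wins.

Compute win/loss labels from the base case upward. A position with no move is L. Any other position is W if it can reach an L in one move, else L.
n=0: no move → L
n=1: no move → L
n=2: W (go to 0, an L position)
n=3: W (go to 1, an L position)
n=4: L (sole option 2(W) is W)
n=5: W (go to 0, an L position)
n=6: W (go to 4, an L position)
n=7: L (options 5(W), 2(W) are all W)
n=8: W (go to 0, an L position)
n=9: W (go to 7, an L position)
n=10: L (options 8(W), 5(W), 2(W) are all W)
n=11: L (options 9(W), 6(W), 3(W) are all W)
n=12: W (go to 10, an L position)
n=13: W (go to 11, an L position)
n=14: L (options 12(W), 9(W), 6(W) are all W)
n=15: W (go to 10, an L position)
n=16: W (go to 14, an L position)
n=17: L (options 15(W), 12(W), 9(W) are all W)
The starting position 17 is L: whatever Alice does, the opponent receives a W position.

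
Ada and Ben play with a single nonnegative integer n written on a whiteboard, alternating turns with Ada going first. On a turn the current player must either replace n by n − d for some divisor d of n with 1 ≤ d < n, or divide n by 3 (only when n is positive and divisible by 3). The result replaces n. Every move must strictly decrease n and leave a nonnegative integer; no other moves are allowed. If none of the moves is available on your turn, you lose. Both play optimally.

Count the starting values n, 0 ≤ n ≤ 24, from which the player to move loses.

Classify positions by backward induction: terminal positions (no move available) are L. From any other position, the mover wins iff some move reaches an L.
n=0: no move → L
n=1: no move → L
n=2: reaches L-position 1 → W
n=3: reaches L-position 1 → W
n=4: only reaches 2(W), 3(W), all W → L
n=5: reaches L-position 4 → W
n=6: reaches L-position 4 → W
n=7: only reaches 6(W), which is W → L
n=8: reaches L-position 4 → W
n=9: only reaches 3(W), 6(W), 8(W), all W → L
n=10: reaches L-position 9 → W
n=11: only reaches 10(W), which is W → L
n=12: reaches L-position 4 → W
n=13: only reaches 12(W), which is W → L
n=14: reaches L-position 7 → W
n=15: only reaches 5(W), 10(W), 12(W), 14(W), all W → L
n=16: reaches L-position 15 → W
n=17: only reaches 16(W), which is W → L
n=18: reaches L-position 9 → W
n=19: only reaches 18(W), which is W → L
n=20: reaches L-position 15 → W
n=21: reaches L-position 7 → W
n=22: reaches L-position 11 → W
n=23: only reaches 22(W), which is W → L
n=24: reaches L-position 23 → W
L entries with 0 ≤ n ≤ 24: n = 0, 1, 4, 7, 9, 11, 13, 15, 17, 19, 23; that makes 11.

11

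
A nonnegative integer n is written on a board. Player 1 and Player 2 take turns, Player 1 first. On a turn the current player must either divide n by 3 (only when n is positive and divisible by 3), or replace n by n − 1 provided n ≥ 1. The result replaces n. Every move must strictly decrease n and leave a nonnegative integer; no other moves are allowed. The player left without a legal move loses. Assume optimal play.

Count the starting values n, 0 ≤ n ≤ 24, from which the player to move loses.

Compute win/loss labels from the base case upward. A position with no move is L. Any other position is W if it can reach an L in one move, else L.
n=0: no move → L
n=1: reaches L-position 0 → W
n=2: only reaches 1(W), which is W → L
n=3: reaches L-position 2 → W
n=4: only reaches 3(W), which is W → L
n=5: reaches L-position 4 → W
n=6: reaches L-position 2 → W
n=7: only reaches 6(W), which is W → L
n=8: reaches L-position 7 → W
n=9: only reaches 3(W), 8(W), all W → L
n=10: reaches L-position 9 → W
n=11: only reaches 10(W), which is W → L
n=12: reaches L-position 4 → W
n=13: only reaches 12(W), which is W → L
n=14: reaches L-position 13 → W
n=15: only reaches 5(W), 14(W), all W → L
n=16: reaches L-position 15 → W
n=17: only reaches 16(W), which is W → L
n=18: reaches L-position 17 → W
n=19: only reaches 18(W), which is W → L
n=20: reaches L-position 19 → W
n=21: reaches L-position 7 → W
n=22: only reaches 21(W), which is W → L
n=23: reaches L-position 22 → W
n=24: only reaches 8(W), 23(W), all W → L
L entries with 0 ≤ n ≤ 24: n = 0, 2, 4, 7, 9, 11, 13, 15, 17, 19, 22, 24; that makes 12.

12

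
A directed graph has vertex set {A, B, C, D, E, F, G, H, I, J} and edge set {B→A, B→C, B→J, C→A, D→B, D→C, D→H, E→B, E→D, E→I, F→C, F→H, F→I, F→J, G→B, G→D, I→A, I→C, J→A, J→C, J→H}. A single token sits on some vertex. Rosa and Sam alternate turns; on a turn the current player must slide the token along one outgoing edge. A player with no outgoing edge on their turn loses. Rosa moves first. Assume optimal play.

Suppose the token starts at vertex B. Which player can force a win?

Rosa wins.

Classify positions by backward induction: terminal positions (no move available) are L. From any other position, the mover wins iff some move reaches an L.
Every edge goes from a vertex to one that appears earlier in the order H, A, C, J, B, I, D, G, F, E, so processing vertices in that order labels each vertex after all of its successors.
H: no outgoing edge → L
A: no outgoing edge → L
C: W (go to A, an L position)
J: W (go to A, an L position)
B: W (go to A, an L position)
I: W (go to A, an L position)
D: W (go to H, an L position)
G: L (options D(W), B(W) are all W)
F: W (go to H, an L position)
E: L (options D(W), I(W), B(W) are all W)
The starting position B is W: Rosa should move to A, handing over an L position.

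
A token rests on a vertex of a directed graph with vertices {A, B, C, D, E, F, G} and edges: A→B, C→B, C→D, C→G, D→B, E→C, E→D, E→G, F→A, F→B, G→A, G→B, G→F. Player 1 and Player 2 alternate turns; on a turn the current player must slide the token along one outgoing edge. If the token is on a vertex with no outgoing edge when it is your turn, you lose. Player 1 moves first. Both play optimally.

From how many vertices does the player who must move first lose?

2

Build the W/L table. Terminal = L. A non-terminal position is W if it has a move to some L; otherwise it is L.
Every edge goes from a vertex to one that appears earlier in the order B, A, D, F, G, C, E, so processing vertices in that order labels each vertex after all of its successors.
B: no outgoing edge → L
A: →B(L), so W
D: →B(L), so W
F: →B(L), so W
G: →B(L), so W
C: →B(L), so W
E: →C(W), G(W), D(W) — all W, so L
The L vertices are B, E; that is 2 in all.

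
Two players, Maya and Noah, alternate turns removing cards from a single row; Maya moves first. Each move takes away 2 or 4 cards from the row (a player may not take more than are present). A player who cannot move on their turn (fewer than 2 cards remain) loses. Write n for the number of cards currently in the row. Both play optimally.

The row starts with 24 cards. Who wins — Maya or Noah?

Noah wins.

Classify positions by backward induction: terminal positions (no move available) are L. From any other position, the mover wins iff some move reaches an L.
n=0: no move → L
n=1: no move → L
n=2: →0(L), so W
n=3: →1(L), so W
n=4: →0(L), so W
n=5: →1(L), so W
n=6: →4(W), 2(W) — all W, so L
n=7: →5(W), 3(W) — all W, so L
n=8: →6(L), so W
n=9: →7(L), so W
n=10: →6(L), so W
n=11: →7(L), so W
n=12: →10(W), 8(W) — all W, so L
n=13: →11(W), 9(W) — all W, so L
n=14: →12(L), so W
n=15: →13(L), so W
n=16: →12(L), so W
n=17: →13(L), so W
n=18: →16(W), 14(W) — all W, so L
n=19: →17(W), 15(W) — all W, so L
n=20: →18(L), so W
n=21: →19(L), so W
n=22: →18(L), so W
n=23: →19(L), so W
n=24: →22(W), 20(W) — all W, so L
Every move from 24 reaches a W position, so the mover loses.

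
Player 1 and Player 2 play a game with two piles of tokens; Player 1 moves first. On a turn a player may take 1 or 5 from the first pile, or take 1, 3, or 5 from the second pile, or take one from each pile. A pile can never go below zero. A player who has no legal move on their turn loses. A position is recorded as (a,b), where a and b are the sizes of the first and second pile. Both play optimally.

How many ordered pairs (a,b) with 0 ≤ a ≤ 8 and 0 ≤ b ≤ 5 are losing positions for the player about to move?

15

Classify positions by backward induction: terminal positions (no move available) are L. From any other position, the mover wins iff some move reaches an L.
Every move lowers a or b (never raises either), so fill the grid row by row in increasing a, and left to right within a row: each cell's successors are then already labelled.
      b=0  b=1  b=2  b=3  b=4  b=5
a=0:    L    W    L    W    L    W
a=1:    W    W    W    W    W    W
a=2:    L    W    L    W    L    W
a=3:    W    W    W    W    W    W
a=4:    L    W    L    W    L    W
a=5:    W    W    W    W    W    W
a=6:    L    W    L    W    L    W
a=7:    W    W    W    W    W    W
a=8:    L    W    L    W    L    W
Cells with no legal move (terminal, hence L): (0,0).
The remaining L cells, each justified by listing all of its moves:
(0,2): the only move is to (0,1)(W), a W ⇒ L
(0,4): moves to (0,3)(W), (0,1)(W); every one is W ⇒ L
(2,0): the only move is to (1,0)(W), a W ⇒ L
(2,2): moves to (1,2)(W), (2,1)(W), (1,1)(W); every one is W ⇒ L
(2,4): moves to (1,4)(W), (2,3)(W), (2,1)(W), (1,3)(W); every one is W ⇒ L
(4,0): the only move is to (3,0)(W), a W ⇒ L
(4,2): moves to (3,2)(W), (4,1)(W), (3,1)(W); every one is W ⇒ L
(4,4): moves to (3,4)(W), (4,3)(W), (4,1)(W), (3,3)(W); every one is W ⇒ L
(6,0): moves to (5,0)(W), (1,0)(W); every one is W ⇒ L
(6,2): moves to (5,2)(W), (1,2)(W), (6,1)(W), (5,1)(W); every one is W ⇒ L
(6,4): moves to (5,4)(W), (1,4)(W), (6,3)(W), (6,1)(W), (5,3)(W); every one is W ⇒ L
(8,0): moves to (7,0)(W), (3,0)(W); every one is W ⇒ L
(8,2): moves to (7,2)(W), (3,2)(W), (8,1)(W), (7,1)(W); every one is W ⇒ L
(8,4): moves to (7,4)(W), (3,4)(W), (8,3)(W), (8,1)(W), (7,3)(W); every one is W ⇒ L
Every other cell has at least one move into one of the L cells above, so it is W.
L cells per row: a=0: 3, a=1: 0, a=2: 3, a=3: 0, a=4: 3, a=5: 0, a=6: 3, a=7: 0, a=8: 3; total 15.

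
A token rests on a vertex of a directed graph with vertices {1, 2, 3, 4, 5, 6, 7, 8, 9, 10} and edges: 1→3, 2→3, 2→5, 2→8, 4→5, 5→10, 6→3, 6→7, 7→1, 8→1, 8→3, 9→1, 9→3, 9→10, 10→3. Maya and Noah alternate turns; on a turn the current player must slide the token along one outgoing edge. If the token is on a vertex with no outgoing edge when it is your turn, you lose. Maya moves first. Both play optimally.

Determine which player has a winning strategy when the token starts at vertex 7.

Noah wins.

Label each position W (a win for the player to move) or L (a loss). A position with no legal move is L; any other position is W exactly when some move reaches an L, and L when every move reaches a W.
Every edge goes from a vertex to one that appears earlier in the order 3, 1, 10, 7, 9, 6, 8, 5, 4, 2, so processing vertices in that order labels each vertex after all of its successors.
3: no outgoing edge → L
1: reaches L-position 3 → W
10: reaches L-position 3 → W
7: only reaches 1(W), which is W → L
9: reaches L-position 3 → W
6: reaches L-position 7 → W
8: reaches L-position 3 → W
5: only reaches 10(W), which is W → L
4: reaches L-position 5 → W
2: reaches L-position 5 → W
The starting position 7 is L: whatever Maya does, the opponent receives a W position.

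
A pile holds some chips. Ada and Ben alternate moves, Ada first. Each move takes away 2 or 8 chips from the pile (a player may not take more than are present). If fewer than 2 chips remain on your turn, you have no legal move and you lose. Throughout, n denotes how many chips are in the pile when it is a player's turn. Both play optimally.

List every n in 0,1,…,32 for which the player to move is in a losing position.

0, 1, 4, 5, 10, 11, 14, 15, 20, 21, 24, 25, 30, 31

Build the W/L table. Terminal = L. A non-terminal position is W if it has a move to some L; otherwise it is L.
n=0: no move → L
n=1: no move → L
n=2: →0(L), so W
n=3: →1(L), so W
n=4: →2(W) only, which is W, so L
n=5: →3(W) only, which is W, so L
n=6: →4(L), so W
n=7: →5(L), so W
n=8: →0(L), so W
n=9: →1(L), so W
n=10: →8(W), 2(W) — all W, so L
n=11: →9(W), 3(W) — all W, so L
n=12: →10(L), so W
n=13: →11(L), so W
n=14: →12(W), 6(W) — all W, so L
n=15: →13(W), 7(W) — all W, so L
n=16: →14(L), so W
n=17: →15(L), so W
n=18: →10(L), so W
n=19: →11(L), so W
n=20: →18(W), 12(W) — all W, so L
n=21: →19(W), 13(W) — all W, so L
n=22: →20(L), so W
n=23: →21(L), so W
n=24: →22(W), 16(W) — all W, so L
n=25: →23(W), 17(W) — all W, so L
n=26: →24(L), so W
n=27: →25(L), so W
n=28: →20(L), so W
n=29: →21(L), so W
n=30: →28(W), 22(W) — all W, so L
n=31: →29(W), 23(W) — all W, so L
n=32: →30(L), so W
The losing starting values of n are exactly the entries labelled L in this table (14 of them).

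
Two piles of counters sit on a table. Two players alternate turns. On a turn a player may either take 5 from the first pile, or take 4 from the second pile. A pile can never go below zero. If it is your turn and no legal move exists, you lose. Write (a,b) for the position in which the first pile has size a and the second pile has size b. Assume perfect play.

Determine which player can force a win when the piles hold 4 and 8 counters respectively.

The second player wins.

Build the W/L table. Terminal = L. A non-terminal position is W if it has a move to some L; otherwise it is L.
No move ever increases a pile, so every position that can arise here has a ≤ 4 and b ≤ 8; it is enough to label the cells with 0 ≤ a ≤ 4 and 0 ≤ b ≤ 8.
Every move lowers a or b (never raises either), so fill the grid row by row in increasing a, and left to right within a row: each cell's successors are then already labelled.
      b=0  b=1  b=2  b=3  b=4  b=5  b=6  b=7  b=8
a=0:    L    L    L    L    W    W    W    W    L
a=1:    L    L    L    L    W    W    W    W    L
a=2:    L    L    L    L    W    W    W    W    L
a=3:    L    L    L    L    W    W    W    W    L
a=4:    L    L    L    L    W    W    W    W    L
Cells with no legal move (terminal, hence L): (0,0), (0,1), (0,2), (0,3), (1,0), (1,1), (1,2), (1,3), (2,0), (2,1), (2,2), (2,3), (3,0), (3,1), (3,2), (3,3), (4,0), (4,1), (4,2), (4,3).
The remaining L cells, each justified by listing all of its moves:
(0,8): L (sole option (0,4)(W) is W)
(1,8): L (sole option (1,4)(W) is W)
(2,8): L (sole option (2,4)(W) is W)
(3,8): L (sole option (3,4)(W) is W)
(4,8): L (sole option (4,4)(W) is W)
Every other cell has at least one move into one of the L cells above, so it is W.
Every move from (4,8) reaches a W position, so the mover loses.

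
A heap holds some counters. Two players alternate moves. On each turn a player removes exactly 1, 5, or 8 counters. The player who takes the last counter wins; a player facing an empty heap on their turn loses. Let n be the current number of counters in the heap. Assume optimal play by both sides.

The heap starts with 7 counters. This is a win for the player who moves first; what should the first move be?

Positions with no move are L. A position that does have a move is losing for the player to move precisely when every available move leads to a winning position for the opponent. Fill in the labels:
n=0: no move → L
n=1: reaches L-position 0 → W
n=2: only reaches 1(W), which is W → L
n=3: reaches L-position 2 → W
n=4: only reaches 3(W), which is W → L
n=5: reaches L-position 4 → W
n=6: only reaches 5(W), 1(W), all W → L
n=7: reaches L-position 6 → W
From 7, the L positions reachable in one move are: 6, 2. Any move reaching one of these is winning.

Remove 1, leaving 6.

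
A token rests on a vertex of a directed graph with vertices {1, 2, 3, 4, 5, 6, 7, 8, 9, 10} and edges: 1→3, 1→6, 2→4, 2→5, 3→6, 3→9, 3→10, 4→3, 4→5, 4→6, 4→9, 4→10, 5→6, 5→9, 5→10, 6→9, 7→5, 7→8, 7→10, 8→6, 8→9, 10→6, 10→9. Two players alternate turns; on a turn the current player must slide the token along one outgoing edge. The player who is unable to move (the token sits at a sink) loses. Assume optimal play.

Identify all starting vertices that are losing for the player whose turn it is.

Use the standard recursion: the mover loses at a terminal position; elsewhere, the mover wins exactly when some move hands the opponent an L position.
Every edge goes from a vertex to one that appears earlier in the order 9, 6, 10, 3, 1, 5, 4, 8, 7, 2, so processing vertices in that order labels each vertex after all of its successors.
9: no outgoing edge → L
6: →9(L), so W
10: →9(L), so W
3: →9(L), so W
1: →3(W), 6(W) — all W, so L
5: →9(L), so W
4: →9(L), so W
8: →9(L), so W
7: →8(W), 5(W), 10(W) — all W, so L
2: →4(W), 5(W) — all W, so L
The losing starting vertices are exactly the entries labelled L in this table (4 of them).

1, 2, 7, 9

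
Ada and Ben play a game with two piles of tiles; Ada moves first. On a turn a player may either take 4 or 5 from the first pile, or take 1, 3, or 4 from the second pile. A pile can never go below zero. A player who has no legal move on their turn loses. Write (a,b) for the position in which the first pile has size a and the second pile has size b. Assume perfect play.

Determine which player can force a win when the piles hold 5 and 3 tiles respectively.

Classify positions by backward induction: terminal positions (no move available) are L. From any other position, the mover wins iff some move reaches an L.
No move ever increases a pile, so every position that can arise here has a ≤ 5 and b ≤ 3; it is enough to label the cells with 0 ≤ a ≤ 5 and 0 ≤ b ≤ 3.
Every move lowers a or b (never raises either), so fill the grid row by row in increasing a, and left to right within a row: each cell's successors are then already labelled.
      b=0  b=1  b=2  b=3
a=0:    L    W    L    W
a=1:    L    W    L    W
a=2:    L    W    L    W
a=3:    L    W    L    W
a=4:    W    L    W    L
a=5:    W    L    W    L
Cells with no legal move (terminal, hence L): (0,0), (1,0), (2,0), (3,0).
The remaining L cells, each justified by listing all of its moves:
(0,2): only reaches (0,1)(W), which is W → L
(1,2): only reaches (1,1)(W), which is W → L
(2,2): only reaches (2,1)(W), which is W → L
(3,2): only reaches (3,1)(W), which is W → L
(4,1): only reaches (0,1)(W), (4,0)(W), all W → L
(4,3): only reaches (0,3)(W), (4,2)(W), (4,0)(W), all W → L
(5,1): only reaches (1,1)(W), (0,1)(W), (5,0)(W), all W → L
(5,3): only reaches (1,3)(W), (0,3)(W), (5,2)(W), (5,0)(W), all W → L
Every other cell has at least one move into one of the L cells above, so it is W.
Every move from (5,3) reaches a W position, so the mover loses.

Ben wins.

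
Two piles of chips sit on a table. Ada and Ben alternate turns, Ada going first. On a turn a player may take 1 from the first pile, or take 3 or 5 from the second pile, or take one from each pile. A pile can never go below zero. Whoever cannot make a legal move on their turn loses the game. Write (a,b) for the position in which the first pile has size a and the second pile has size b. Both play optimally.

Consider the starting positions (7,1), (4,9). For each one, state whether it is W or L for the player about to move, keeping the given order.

(7,1): W, (4,9): L

Classify positions by backward induction: terminal positions (no move available) are L. From any other position, the mover wins iff some move reaches an L.
No move ever increases a pile, so every position that can arise here has a ≤ 7 and b ≤ 9; it is enough to label the cells with 0 ≤ a ≤ 7 and 0 ≤ b ≤ 9.
Every move lowers a or b (never raises either), so fill the grid row by row in increasing a, and left to right within a row: each cell's successors are then already labelled.
      b=0  b=1  b=2  b=3  b=4  b=5  b=6  b=7  b=8  b=9
a=0:    L    L    L    W    W    W    W    W    L    L
a=1:    W    W    W    W    L    L    L    W    W    W
a=2:    L    L    L    W    W    W    W    W    L    L
a=3:    W    W    W    W    L    L    L    W    W    W
a=4:    L    L    L    W    W    W    W    W    L    L
a=5:    W    W    W    W    L    L    L    W    W    W
a=6:    L    L    L    W    W    W    W    W    L    L
a=7:    W    W    W    W    L    L    L    W    W    W
Cells with no legal move (terminal, hence L): (0,0), (0,1), (0,2).
The remaining L cells, each justified by listing all of its moves:
(0,8): L (options (0,5)(W), (0,3)(W) are all W)
(0,9): L (options (0,6)(W), (0,4)(W) are all W)
(1,4): L (options (0,4)(W), (1,1)(W), (0,3)(W) are all W)
(1,5): L (options (0,5)(W), (1,2)(W), (1,0)(W), (0,4)(W) are all W)
(1,6): L (options (0,6)(W), (1,3)(W), (1,1)(W), (0,5)(W) are all W)
(2,0): L (sole option (1,0)(W) is W)
(2,1): L (options (1,1)(W), (1,0)(W) are all W)
(2,2): L (options (1,2)(W), (1,1)(W) are all W)
(2,8): L (options (1,8)(W), (2,5)(W), (2,3)(W), (1,7)(W) are all W)
(2,9): L (options (1,9)(W), (2,6)(W), (2,4)(W), (1,8)(W) are all W)
(3,4): L (options (2,4)(W), (3,1)(W), (2,3)(W) are all W)
(3,5): L (options (2,5)(W), (3,2)(W), (3,0)(W), (2,4)(W) are all W)
(3,6): L (options (2,6)(W), (3,3)(W), (3,1)(W), (2,5)(W) are all W)
(4,0): L (sole option (3,0)(W) is W)
(4,1): L (options (3,1)(W), (3,0)(W) are all W)
(4,2): L (options (3,2)(W), (3,1)(W) are all W)
(4,8): L (options (3,8)(W), (4,5)(W), (4,3)(W), (3,7)(W) are all W)
(4,9): L (options (3,9)(W), (4,6)(W), (4,4)(W), (3,8)(W) are all W)
(5,4): L (options (4,4)(W), (5,1)(W), (4,3)(W) are all W)
(5,5): L (options (4,5)(W), (5,2)(W), (5,0)(W), (4,4)(W) are all W)
(5,6): L (options (4,6)(W), (5,3)(W), (5,1)(W), (4,5)(W) are all W)
(6,0): L (sole option (5,0)(W) is W)
(6,1): L (options (5,1)(W), (5,0)(W) are all W)
(6,2): L (options (5,2)(W), (5,1)(W) are all W)
(6,8): L (options (5,8)(W), (6,5)(W), (6,3)(W), (5,7)(W) are all W)
(6,9): L (options (5,9)(W), (6,6)(W), (6,4)(W), (5,8)(W) are all W)
(7,4): L (options (6,4)(W), (7,1)(W), (6,3)(W) are all W)
(7,5): L (options (6,5)(W), (7,2)(W), (7,0)(W), (6,4)(W) are all W)
(7,6): L (options (6,6)(W), (7,3)(W), (7,1)(W), (6,5)(W) are all W)
Every other cell has at least one move into one of the L cells above, so it is W.
(7,1): the move to (6,1) reaches an L cell, so W
(4,9): one of the L cells justified above, so L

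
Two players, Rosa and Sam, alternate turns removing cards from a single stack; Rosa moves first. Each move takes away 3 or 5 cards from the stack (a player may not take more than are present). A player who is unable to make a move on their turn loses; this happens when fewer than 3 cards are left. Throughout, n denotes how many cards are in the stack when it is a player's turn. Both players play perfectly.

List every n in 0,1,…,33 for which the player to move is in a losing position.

Work bottom-up. With no move the player to move loses. Otherwise the position is W if at least one move leads to an L position for the opponent, and L if every move leads to a W.
n=0: no move → L
n=1: no move → L
n=2: no move → L
n=3: →0(L), so W
n=4: →1(L), so W
n=5: →2(L), so W
n=6: →1(L), so W
n=7: →2(L), so W
n=8: →5(W), 3(W) — all W, so L
n=9: →6(W), 4(W) — all W, so L
n=10: →7(W), 5(W) — all W, so L
n=11: →8(L), so W
n=12: →9(L), so W
n=13: →10(L), so W
n=14: →9(L), so W
n=15: →10(L), so W
n=16: →13(W), 11(W) — all W, so L
n=17: →14(W), 12(W) — all W, so L
n=18: →15(W), 13(W) — all W, so L
n=19: →16(L), so W
n=20: →17(L), so W
n=21: →18(L), so W
n=22: →17(L), so W
n=23: →18(L), so W
n=24: →21(W), 19(W) — all W, so L
n=25: →22(W), 20(W) — all W, so L
n=26: →23(W), 21(W) — all W, so L
n=27: →24(L), so W
n=28: →25(L), so W
n=29: →26(L), so W
n=30: →25(L), so W
n=31: →26(L), so W
n=32: →29(W), 27(W) — all W, so L
n=33: →30(W), 28(W) — all W, so L
Reading off the rows marked L gives the requested list; there are 14 such values of n.

0, 1, 2, 8, 9, 10, 16, 17, 18, 24, 25, 26, 32, 33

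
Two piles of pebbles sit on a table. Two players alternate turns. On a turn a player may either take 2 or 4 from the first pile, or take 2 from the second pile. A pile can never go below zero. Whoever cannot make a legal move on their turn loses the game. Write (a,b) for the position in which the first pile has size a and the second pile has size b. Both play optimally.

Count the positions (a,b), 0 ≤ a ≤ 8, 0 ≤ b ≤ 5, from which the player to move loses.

22

Classify positions by backward induction: terminal positions (no move available) are L. From any other position, the mover wins iff some move reaches an L.
Every move lowers a or b (never raises either), so fill the grid row by row in increasing a, and left to right within a row: each cell's successors are then already labelled.
      b=0  b=1  b=2  b=3  b=4  b=5
a=0:    L    L    W    W    L    L
a=1:    L    L    W    W    L    L
a=2:    W    W    L    L    W    W
a=3:    W    W    L    L    W    W
a=4:    W    W    W    W    W    W
a=5:    W    W    W    W    W    W
a=6:    L    L    W    W    L    L
a=7:    L    L    W    W    L    L
a=8:    W    W    L    L    W    W
Cells with no legal move (terminal, hence L): (0,0), (0,1), (1,0), (1,1).
The remaining L cells, each justified by listing all of its moves:
(0,4): L (sole option (0,2)(W) is W)
(0,5): L (sole option (0,3)(W) is W)
(1,4): L (sole option (1,2)(W) is W)
(1,5): L (sole option (1,3)(W) is W)
(2,2): L (options (0,2)(W), (2,0)(W) are all W)
(2,3): L (options (0,3)(W), (2,1)(W) are all W)
(3,2): L (options (1,2)(W), (3,0)(W) are all W)
(3,3): L (options (1,3)(W), (3,1)(W) are all W)
(6,0): L (options (4,0)(W), (2,0)(W) are all W)
(6,1): L (options (4,1)(W), (2,1)(W) are all W)
(6,4): L (options (4,4)(W), (2,4)(W), (6,2)(W) are all W)
(6,5): L (options (4,5)(W), (2,5)(W), (6,3)(W) are all W)
(7,0): L (options (5,0)(W), (3,0)(W) are all W)
(7,1): L (options (5,1)(W), (3,1)(W) are all W)
(7,4): L (options (5,4)(W), (3,4)(W), (7,2)(W) are all W)
(7,5): L (options (5,5)(W), (3,5)(W), (7,3)(W) are all W)
(8,2): L (options (6,2)(W), (4,2)(W), (8,0)(W) are all W)
(8,3): L (options (6,3)(W), (4,3)(W), (8,1)(W) are all W)
Every other cell has at least one move into one of the L cells above, so it is W.
L cells per row: a=0: 4, a=1: 4, a=2: 2, a=3: 2, a=4: 0, a=5: 0, a=6: 4, a=7: 4, a=8: 2; total 22.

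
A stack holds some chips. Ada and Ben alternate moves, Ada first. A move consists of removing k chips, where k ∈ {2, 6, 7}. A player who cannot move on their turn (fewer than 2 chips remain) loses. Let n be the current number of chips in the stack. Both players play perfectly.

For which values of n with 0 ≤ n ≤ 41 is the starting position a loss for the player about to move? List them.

0, 1, 4, 5, 9, 13, 14, 17, 18, 22, 26, 27, 30, 31, 35, 39, 40

Work bottom-up. With no move the player to move loses. Otherwise the position is W if at least one move leads to an L position for the opponent, and L if every move leads to a W.
n=0: no move → L
n=1: no move → L
n=2: →0(L), so W
n=3: →1(L), so W
n=4: →2(W) only, which is W, so L
n=5: →3(W) only, which is W, so L
n=6: →4(L), so W
n=7: →5(L), so W
n=8: →1(L), so W
n=9: →7(W), 3(W), 2(W) — all W, so L
n=10: →4(L), so W
n=11: →9(L), so W
n=12: →5(L), so W
n=13: →11(W), 7(W), 6(W) — all W, so L
n=14: →12(W), 8(W), 7(W) — all W, so L
n=15: →13(L), so W
n=16: →14(L), so W
n=17: →15(W), 11(W), 10(W) — all W, so L
n=18: →16(W), 12(W), 11(W) — all W, so L
n=19: →17(L), so W
n=20: →18(L), so W
n=21: →14(L), so W
n=22: →20(W), 16(W), 15(W) — all W, so L
n=23: →17(L), so W
n=24: →22(L), so W
n=25: →18(L), so W
n=26: →24(W), 20(W), 19(W) — all W, so L
n=27: →25(W), 21(W), 20(W) — all W, so L
n=28: →26(L), so W
n=29: →27(L), so W
n=30: →28(W), 24(W), 23(W) — all W, so L
n=31: →29(W), 25(W), 24(W) — all W, so L
n=32: →30(L), so W
n=33: →31(L), so W
n=34: →27(L), so W
n=35: →33(W), 29(W), 28(W) — all W, so L
n=36: →30(L), so W
n=37: →35(L), so W
n=38: →31(L), so W
n=39: →37(W), 33(W), 32(W) — all W, so L
n=40: →38(W), 34(W), 33(W) — all W, so L
n=41: →39(L), so W
Reading off the rows marked L gives the requested list; there are 17 such values of n.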